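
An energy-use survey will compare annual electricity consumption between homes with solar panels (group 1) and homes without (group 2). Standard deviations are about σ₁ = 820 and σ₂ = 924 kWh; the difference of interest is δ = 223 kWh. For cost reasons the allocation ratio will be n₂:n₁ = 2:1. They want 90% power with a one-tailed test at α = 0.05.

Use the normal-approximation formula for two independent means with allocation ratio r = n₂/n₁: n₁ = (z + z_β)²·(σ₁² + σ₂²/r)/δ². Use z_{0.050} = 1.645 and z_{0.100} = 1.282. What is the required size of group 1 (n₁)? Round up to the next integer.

n₁ = 190

n₁ = (z_α + z_β)² · (σ₁² + σ₂²/r) / δ²
   = (1.645 + 1.282)² · (820² + 924²/2) / 223²
   = 8.5673 · (672400 + 426888) / 49729
   = 8.5673 · 1099288 / 49729
   = 189.39
Round up → n₁ = 190; n₂ = r·n₁ = 2 × 190 = 380.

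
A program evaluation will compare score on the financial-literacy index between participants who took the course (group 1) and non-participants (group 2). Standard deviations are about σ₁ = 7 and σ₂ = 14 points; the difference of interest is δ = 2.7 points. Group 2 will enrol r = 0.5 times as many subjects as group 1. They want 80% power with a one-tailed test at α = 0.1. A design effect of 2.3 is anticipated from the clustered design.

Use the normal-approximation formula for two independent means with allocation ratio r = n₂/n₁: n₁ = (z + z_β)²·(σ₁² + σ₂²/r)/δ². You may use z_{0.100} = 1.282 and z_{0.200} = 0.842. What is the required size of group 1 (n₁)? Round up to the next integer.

n₁ = 628

n₁ = (z_α + z_β)² · (σ₁² + σ₂²/r) / δ²
   = (1.282 + 0.842)² · (7² + 14²/0.5) / 2.7²
   = 4.5114 · (49 + 392) / 7.29
   = 4.5114 · 441 / 7.29
   = 272.91
Design effect: 2.3 × 272.91 = 627.69.
Round up → n₁ = 628; n₂ = r·n₁ = 0.5 × 628 = 314.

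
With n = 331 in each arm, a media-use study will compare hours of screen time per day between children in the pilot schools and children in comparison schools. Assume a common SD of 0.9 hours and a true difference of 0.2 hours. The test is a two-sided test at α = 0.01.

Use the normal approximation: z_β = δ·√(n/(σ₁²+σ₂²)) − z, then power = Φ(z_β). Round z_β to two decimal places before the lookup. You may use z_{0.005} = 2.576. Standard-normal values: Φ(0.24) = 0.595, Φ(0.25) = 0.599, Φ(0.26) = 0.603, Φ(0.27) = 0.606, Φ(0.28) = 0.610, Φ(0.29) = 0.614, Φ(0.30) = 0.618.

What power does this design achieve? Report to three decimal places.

z_β = δ·√(n/(σ₁²+σ₂²)) − z_{α/2}
    = 0.2 · √(331/1.62) − 2.576
    = 0.2 · 14.29409 − 2.576
    = 2.8588 − 2.576 = 0.2828 → 0.28
Power = Φ(0.28) = 0.610.

Power ≈ 0.610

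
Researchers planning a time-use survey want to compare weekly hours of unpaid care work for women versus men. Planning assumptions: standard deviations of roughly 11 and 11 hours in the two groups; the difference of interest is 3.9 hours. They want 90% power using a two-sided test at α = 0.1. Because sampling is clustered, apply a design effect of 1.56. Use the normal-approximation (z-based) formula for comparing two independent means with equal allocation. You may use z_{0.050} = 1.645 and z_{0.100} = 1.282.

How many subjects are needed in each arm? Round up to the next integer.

n = (z_{α/2} + z_β)² · (σ₁² + σ₂²) / δ²
  = (1.645 + 1.282)² · (11² + 11² = 242) / 3.9²
  = 8.5673 · 242 / 15.21
  = 136.31
Design effect: 1.56 × 136.31 = 212.65.
Round up → n = 213 per group.

n = 213 per group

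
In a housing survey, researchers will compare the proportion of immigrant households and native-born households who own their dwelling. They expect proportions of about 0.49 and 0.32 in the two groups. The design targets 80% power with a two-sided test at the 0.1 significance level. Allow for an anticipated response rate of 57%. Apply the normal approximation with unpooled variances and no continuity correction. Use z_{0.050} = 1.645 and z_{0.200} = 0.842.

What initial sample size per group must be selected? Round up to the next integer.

n = 176 per group

n = (z_{α/2} + z_β)² · [p₁(1−p₁) + p₂(1−p₂)] / (p₁ − p₂)²
  = (1.645 + 0.842)² · (0.49·0.51 + 0.32·0.68) / (0.17)²
  = (2.487)² · (0.2499 + 0.2176) / 0.0289
  = 6.1852 · 0.4675 / 0.0289
  = 100.05
Adjust for 57% response: 100.05 / 0.57 = 175.53.
Round up → n = 176 per group.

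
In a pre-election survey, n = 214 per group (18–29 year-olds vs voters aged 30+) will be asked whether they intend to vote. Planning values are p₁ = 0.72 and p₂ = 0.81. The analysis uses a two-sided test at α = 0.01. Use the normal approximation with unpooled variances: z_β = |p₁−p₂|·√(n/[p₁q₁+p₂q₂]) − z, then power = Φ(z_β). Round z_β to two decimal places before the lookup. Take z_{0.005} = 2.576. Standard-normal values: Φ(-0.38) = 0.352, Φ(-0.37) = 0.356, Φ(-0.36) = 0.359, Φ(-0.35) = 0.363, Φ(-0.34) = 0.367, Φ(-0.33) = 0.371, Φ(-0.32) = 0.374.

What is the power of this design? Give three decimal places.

z_β = |p₁−p₂|·√(n/[p₁q₁+p₂q₂]) − z_{α/2}
    = 0.09 · √(214/0.3555) − 2.576
    = 0.09 · 24.5351 − 2.576
    = 2.2082 − 2.576 = -0.3678 → -0.37
Power = Φ(-0.37) = 0.356.

Power ≈ 0.356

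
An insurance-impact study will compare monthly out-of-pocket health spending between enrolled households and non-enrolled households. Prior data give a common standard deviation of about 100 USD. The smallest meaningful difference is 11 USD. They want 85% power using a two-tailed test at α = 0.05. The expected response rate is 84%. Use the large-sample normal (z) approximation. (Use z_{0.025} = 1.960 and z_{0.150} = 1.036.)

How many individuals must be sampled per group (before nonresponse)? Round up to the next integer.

n = (z_{α/2} + z_β)² · (σ₁² + σ₂²) / δ²
  = (1.960 + 1.036)² · (2·100² = 20000) / 11²
  = 8.9760 · 20000 / 121
  = 1483.64
Adjust for 84% response: 1483.64 / 0.84 = 1766.24.
Round up → n = 1767 per group.

n = 1767 per group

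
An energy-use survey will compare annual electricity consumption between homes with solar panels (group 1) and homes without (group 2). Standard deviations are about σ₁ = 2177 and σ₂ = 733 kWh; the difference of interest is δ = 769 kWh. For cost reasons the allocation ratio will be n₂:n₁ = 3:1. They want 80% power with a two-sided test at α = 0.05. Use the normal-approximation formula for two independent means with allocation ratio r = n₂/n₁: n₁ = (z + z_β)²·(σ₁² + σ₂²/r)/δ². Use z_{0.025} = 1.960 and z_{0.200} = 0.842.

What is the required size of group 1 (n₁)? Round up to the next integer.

n₁ = (z_{α/2} + z_β)² · (σ₁² + σ₂²/r) / δ²
   = (1.960 + 0.842)² · (2177² + 733²/3) / 769²
   = 7.8512 · (4739329 + 179096.3) / 591361
   = 7.8512 · 4918425.3 / 591361
   = 65.30
Round up → n₁ = 66; n₂ = r·n₁ = 3 × 66 = 198.

n₁ = 66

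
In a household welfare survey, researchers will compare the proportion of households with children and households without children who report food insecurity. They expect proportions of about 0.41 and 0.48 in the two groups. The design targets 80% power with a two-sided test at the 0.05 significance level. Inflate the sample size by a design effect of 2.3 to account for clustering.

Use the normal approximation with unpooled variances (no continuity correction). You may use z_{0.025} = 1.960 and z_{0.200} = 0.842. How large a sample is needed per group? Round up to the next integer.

n = (z_{α/2} + z_β)² · [p₁(1−p₁) + p₂(1−p₂)] / (p₁ − p₂)²
  = (1.960 + 0.842)² · (0.41·0.59 + 0.48·0.52) / (-0.07)²
  = (2.802)² · (0.2419 + 0.2496) / 0.0049
  = 7.8512 · 0.4915 / 0.0049
  = 787.52
Design effect: 2.3 × 787.52 = 1811.30.
Round up → n = 1812 per group.

n = 1812 per group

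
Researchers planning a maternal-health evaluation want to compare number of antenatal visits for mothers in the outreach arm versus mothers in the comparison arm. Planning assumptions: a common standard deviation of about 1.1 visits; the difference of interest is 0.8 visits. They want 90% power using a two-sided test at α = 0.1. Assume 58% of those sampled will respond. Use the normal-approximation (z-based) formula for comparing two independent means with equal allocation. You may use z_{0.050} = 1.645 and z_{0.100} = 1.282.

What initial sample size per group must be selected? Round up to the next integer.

n = (z_{α/2} + z_β)² · (σ₁² + σ₂²) / δ²
  = (1.645 + 1.282)² · (2·1.1² = 2.42) / 0.8²
  = 8.5673 · 2.42 / 0.64
  = 32.40
Adjust for 58% response: 32.40 / 0.58 = 55.85.
Round up → n = 56 per group.

n = 56 per group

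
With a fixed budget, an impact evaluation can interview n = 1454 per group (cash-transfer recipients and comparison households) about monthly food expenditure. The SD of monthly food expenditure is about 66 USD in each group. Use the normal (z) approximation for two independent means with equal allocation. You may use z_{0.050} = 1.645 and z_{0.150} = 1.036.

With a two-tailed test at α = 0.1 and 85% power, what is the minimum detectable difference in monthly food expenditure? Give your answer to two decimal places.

Minimum detectable difference ≈ 6.56 USD

δ = (z_{α/2} + z_β) · √((σ₁²+σ₂²)/n)
  = (1.645 + 1.036) · √(8712/1454)
  = 2.681 · √5.9917
  = 2.681 · 2.4478
  = 6.5626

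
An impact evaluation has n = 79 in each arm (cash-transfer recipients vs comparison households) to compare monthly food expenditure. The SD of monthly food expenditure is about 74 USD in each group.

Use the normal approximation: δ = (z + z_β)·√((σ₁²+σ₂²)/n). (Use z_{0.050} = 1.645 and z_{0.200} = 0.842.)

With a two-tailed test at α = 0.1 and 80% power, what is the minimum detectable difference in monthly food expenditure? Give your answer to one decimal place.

δ = (z_{α/2} + z_β) · √((σ₁²+σ₂²)/n)
  = (1.645 + 0.842) · √(10952/79)
  = 2.487 · √138.6329
  = 2.487 · 11.7742
  = 29.2826

Minimum detectable difference ≈ 29.3 USD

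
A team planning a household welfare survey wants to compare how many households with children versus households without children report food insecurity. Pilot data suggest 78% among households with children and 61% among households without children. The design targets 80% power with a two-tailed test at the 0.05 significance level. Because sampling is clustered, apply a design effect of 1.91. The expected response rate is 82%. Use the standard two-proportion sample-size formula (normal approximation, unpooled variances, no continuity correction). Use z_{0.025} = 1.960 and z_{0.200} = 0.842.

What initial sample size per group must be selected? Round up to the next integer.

n = 260 per group

n = (z_{α/2} + z_β)² · [p₁(1−p₁) + p₂(1−p₂)] / (p₁ − p₂)²
  = (1.960 + 0.842)² · (0.78·0.22 + 0.61·0.39) / (0.17)²
  = (2.802)² · (0.1716 + 0.2379) / 0.0289
  = 7.8512 · 0.4095 / 0.0289
  = 111.25
Design effect: 1.91 × 111.25 = 212.48.
Adjust for 82% response: 212.48 / 0.82 = 259.13.
Round up → n = 260 per group.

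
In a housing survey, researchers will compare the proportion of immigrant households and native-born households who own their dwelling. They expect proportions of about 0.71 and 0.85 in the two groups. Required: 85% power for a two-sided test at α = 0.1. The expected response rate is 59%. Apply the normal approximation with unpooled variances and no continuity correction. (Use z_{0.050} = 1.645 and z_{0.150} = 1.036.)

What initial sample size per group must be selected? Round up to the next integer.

n = (z_{α/2} + z_β)² · [p₁(1−p₁) + p₂(1−p₂)] / (p₁ − p₂)²
  = (1.645 + 1.036)² · (0.71·0.29 + 0.85·0.15) / (-0.14)²
  = (2.681)² · (0.2059 + 0.1275) / 0.0196
  = 7.1878 · 0.3334 / 0.0196
  = 122.27
Adjust for 59% response: 122.27 / 0.59 = 207.23.
Round up → n = 208 per group.

n = 208 per group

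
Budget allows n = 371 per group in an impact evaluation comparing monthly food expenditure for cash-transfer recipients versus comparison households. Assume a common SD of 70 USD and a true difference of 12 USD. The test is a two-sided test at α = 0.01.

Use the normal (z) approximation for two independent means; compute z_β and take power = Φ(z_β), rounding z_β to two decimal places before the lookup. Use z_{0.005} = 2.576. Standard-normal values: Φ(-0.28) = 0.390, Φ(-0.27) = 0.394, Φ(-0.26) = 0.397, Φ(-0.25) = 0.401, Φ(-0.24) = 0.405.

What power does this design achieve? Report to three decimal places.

Power ≈ 0.405

z_β = δ·√(n/(σ₁²+σ₂²)) − z_{α/2}
    = 12 · √(371/9800) − 2.576
    = 12 · 0.19457 − 2.576
    = 2.3348 − 2.576 = -0.2412 → -0.24
Power = Φ(-0.24) = 0.405.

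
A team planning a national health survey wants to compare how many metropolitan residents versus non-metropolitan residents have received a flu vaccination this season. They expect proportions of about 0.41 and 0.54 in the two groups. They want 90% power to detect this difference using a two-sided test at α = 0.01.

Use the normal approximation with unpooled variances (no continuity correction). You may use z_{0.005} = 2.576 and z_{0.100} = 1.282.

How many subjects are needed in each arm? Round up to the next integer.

n = (z_{α/2} + z_β)² · [p₁(1−p₁) + p₂(1−p₂)] / (p₁ − p₂)²
  = (2.576 + 1.282)² · (0.41·0.59 + 0.54·0.46) / (-0.13)²
  = (3.858)² · (0.2419 + 0.2484) / 0.0169
  = 14.8842 · 0.4903 / 0.0169
  = 431.82
Round up → n = 432 per group.

n = 432 per group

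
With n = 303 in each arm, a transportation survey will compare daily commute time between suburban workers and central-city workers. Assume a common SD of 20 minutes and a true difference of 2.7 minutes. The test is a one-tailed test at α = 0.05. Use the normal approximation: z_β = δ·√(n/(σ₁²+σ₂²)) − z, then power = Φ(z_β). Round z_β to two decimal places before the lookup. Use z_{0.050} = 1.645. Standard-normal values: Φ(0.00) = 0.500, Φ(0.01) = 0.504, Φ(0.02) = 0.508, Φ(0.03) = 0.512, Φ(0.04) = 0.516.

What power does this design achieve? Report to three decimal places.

z_β = δ·√(n/(σ₁²+σ₂²)) − z_α
    = 2.7 · √(303/800) − 1.645
    = 2.7 · 0.61543 − 1.645
    = 1.6617 − 1.645 = 0.0167 → 0.02
Power = Φ(0.02) = 0.508.

Power ≈ 0.508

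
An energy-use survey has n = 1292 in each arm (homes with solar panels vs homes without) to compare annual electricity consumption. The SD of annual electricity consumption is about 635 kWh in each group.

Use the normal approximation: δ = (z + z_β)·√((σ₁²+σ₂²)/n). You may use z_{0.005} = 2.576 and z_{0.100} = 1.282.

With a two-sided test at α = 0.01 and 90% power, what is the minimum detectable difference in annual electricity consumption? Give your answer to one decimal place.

Minimum detectable difference ≈ 96.4 kWh

δ = (z_{α/2} + z_β) · √((σ₁²+σ₂²)/n)
  = (2.576 + 1.282) · √(806450/1292)
  = 3.858 · √624.1873
  = 3.858 · 24.9837
  = 96.3873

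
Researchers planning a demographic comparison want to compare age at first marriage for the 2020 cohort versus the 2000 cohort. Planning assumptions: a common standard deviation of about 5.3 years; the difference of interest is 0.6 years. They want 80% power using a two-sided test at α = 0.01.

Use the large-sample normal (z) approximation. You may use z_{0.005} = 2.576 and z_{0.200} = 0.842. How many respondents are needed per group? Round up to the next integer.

n = (z_{α/2} + z_β)² · (σ₁² + σ₂²) / δ²
  = (2.576 + 0.842)² · (2·5.3² = 56.18) / 0.6²
  = 11.6827 · 56.18 / 0.36
  = 1823.15
Round up → n = 1824 per group.

n = 1824 per group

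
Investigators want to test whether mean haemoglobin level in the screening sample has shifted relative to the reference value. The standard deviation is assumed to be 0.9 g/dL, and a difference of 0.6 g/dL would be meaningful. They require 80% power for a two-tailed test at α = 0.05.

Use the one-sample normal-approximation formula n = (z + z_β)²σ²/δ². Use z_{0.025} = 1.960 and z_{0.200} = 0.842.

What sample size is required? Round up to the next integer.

n = 18

n = (z_{α/2} + z_β)² · σ² / δ²
  = (1.960 + 0.842)² · 0.9² / 0.6²
  = 7.8512 · 0.81 / 0.36
  = 17.67
Round up → n = 18.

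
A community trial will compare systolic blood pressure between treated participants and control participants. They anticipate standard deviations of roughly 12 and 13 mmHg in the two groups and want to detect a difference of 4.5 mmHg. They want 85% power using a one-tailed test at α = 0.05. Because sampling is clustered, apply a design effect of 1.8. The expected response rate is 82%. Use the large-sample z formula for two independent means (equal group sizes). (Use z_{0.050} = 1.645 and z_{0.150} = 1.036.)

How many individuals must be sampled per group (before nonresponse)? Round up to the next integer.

n = (z_α + z_β)² · (σ₁² + σ₂²) / δ²
  = (1.645 + 1.036)² · (12² + 13² = 313) / 4.5²
  = 7.1878 · 313 / 20.25
  = 111.10
Design effect: 1.8 × 111.10 = 199.98.
Adjust for 82% response: 199.98 / 0.82 = 243.88.
Round up → n = 244 per group.

n = 244 per group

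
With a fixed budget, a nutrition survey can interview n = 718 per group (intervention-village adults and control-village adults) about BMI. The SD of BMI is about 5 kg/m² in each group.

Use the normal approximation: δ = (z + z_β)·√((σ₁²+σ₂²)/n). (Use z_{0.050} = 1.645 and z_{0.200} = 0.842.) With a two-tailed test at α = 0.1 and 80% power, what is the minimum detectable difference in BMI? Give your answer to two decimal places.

δ = (z_{α/2} + z_β) · √((σ₁²+σ₂²)/n)
  = (1.645 + 0.842) · √(50/718)
  = 2.487 · √0.06964
  = 2.487 · 0.2639
  = 0.6563

Minimum detectable difference ≈ 0.66 kg/m²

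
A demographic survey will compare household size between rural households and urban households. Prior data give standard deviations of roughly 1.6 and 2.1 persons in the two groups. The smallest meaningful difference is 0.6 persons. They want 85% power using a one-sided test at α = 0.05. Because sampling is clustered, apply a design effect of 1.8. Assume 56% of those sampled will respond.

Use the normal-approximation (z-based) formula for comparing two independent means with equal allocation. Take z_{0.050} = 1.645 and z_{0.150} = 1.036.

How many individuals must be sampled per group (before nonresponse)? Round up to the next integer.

n = 448 per group

n = (z_α + z_β)² · (σ₁² + σ₂²) / δ²
  = (1.645 + 1.036)² · (1.6² + 2.1² = 6.97) / 0.6²
  = 7.1878 · 6.97 / 0.36
  = 139.16
Design effect: 1.8 × 139.16 = 250.49.
Adjust for 56% response: 250.49 / 0.56 = 447.31.
Round up → n = 448 per group.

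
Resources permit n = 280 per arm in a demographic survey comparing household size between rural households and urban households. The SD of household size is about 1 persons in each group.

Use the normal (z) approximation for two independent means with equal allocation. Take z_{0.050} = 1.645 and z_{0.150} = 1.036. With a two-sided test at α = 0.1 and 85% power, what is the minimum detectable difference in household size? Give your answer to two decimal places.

δ = (z_{α/2} + z_β) · √((σ₁²+σ₂²)/n)
  = (1.645 + 1.036) · √(2/280)
  = 2.681 · √0.00714
  = 2.681 · 0.0845
  = 0.2266

Minimum detectable difference ≈ 0.23 persons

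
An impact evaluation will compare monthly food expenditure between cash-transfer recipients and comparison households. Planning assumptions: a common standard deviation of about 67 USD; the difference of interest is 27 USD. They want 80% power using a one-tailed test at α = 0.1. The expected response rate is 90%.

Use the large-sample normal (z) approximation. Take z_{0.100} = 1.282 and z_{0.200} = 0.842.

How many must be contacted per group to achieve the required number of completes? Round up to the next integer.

n = 62 per group

n = (z_α + z_β)² · (σ₁² + σ₂²) / δ²
  = (1.282 + 0.842)² · (2·67² = 8978) / 27²
  = 4.5114 · 8978 / 729
  = 55.56
Adjust for 90% response: 55.56 / 0.90 = 61.73.
Round up → n = 62 per group.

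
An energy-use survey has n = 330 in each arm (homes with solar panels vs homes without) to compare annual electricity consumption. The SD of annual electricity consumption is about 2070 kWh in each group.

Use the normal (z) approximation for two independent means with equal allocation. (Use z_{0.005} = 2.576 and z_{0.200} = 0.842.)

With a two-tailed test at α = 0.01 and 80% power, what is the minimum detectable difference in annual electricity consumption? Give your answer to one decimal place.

Minimum detectable difference ≈ 550.8 kWh

δ = (z_{α/2} + z_β) · √((σ₁²+σ₂²)/n)
  = (2.576 + 0.842) · √(8569800/330)
  = 3.418 · √25969.1
  = 3.418 · 161.1493
  = 550.8082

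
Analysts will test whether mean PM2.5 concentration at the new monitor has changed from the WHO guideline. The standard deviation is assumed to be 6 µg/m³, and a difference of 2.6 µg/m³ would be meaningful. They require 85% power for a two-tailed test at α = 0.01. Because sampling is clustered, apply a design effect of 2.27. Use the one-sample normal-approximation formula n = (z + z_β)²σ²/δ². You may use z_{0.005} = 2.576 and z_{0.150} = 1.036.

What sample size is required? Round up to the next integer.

n = 158

n = (z_{α/2} + z_β)² · σ² / δ²
  = (2.576 + 1.036)² · 6² / 2.6²
  = 13.0465 · 36 / 6.76
  = 69.48
Design effect: 2.27 × 69.48 = 157.72.
Round up → n = 158.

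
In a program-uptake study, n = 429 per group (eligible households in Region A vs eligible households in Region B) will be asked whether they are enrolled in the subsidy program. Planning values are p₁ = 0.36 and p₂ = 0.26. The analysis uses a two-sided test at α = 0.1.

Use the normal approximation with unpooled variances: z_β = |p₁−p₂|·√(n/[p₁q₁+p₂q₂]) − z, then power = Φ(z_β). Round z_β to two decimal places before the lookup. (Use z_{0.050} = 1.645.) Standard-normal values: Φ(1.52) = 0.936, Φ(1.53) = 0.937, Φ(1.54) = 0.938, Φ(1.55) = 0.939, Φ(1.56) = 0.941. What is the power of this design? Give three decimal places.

Power ≈ 0.938

z_β = |p₁−p₂|·√(n/[p₁q₁+p₂q₂]) − z_{α/2}
    = 0.10 · √(429/0.4228) − 1.645
    = 0.10 · 31.8538 − 1.645
    = 3.1854 − 1.645 = 1.5404 → 1.54
Power = Φ(1.54) = 0.938.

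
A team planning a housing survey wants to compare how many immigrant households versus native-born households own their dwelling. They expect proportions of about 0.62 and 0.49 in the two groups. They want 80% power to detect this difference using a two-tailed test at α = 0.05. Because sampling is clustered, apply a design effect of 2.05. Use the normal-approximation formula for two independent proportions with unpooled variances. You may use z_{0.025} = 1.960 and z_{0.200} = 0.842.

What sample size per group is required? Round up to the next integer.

n = (z_{α/2} + z_β)² · [p₁(1−p₁) + p₂(1−p₂)] / (p₁ − p₂)²
  = (1.960 + 0.842)² · (0.62·0.38 + 0.49·0.51) / (0.13)²
  = (2.802)² · (0.2356 + 0.2499) / 0.0169
  = 7.8512 · 0.4855 / 0.0169
  = 225.55
Design effect: 2.05 × 225.55 = 462.37.
Round up → n = 463 per group.

n = 463 per group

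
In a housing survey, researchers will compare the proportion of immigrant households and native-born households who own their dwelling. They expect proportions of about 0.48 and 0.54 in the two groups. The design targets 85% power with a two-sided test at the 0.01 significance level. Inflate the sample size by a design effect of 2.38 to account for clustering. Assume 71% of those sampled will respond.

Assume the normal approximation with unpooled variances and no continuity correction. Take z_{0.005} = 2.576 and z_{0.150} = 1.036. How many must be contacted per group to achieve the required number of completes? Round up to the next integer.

n = (z_{α/2} + z_β)² · [p₁(1−p₁) + p₂(1−p₂)] / (p₁ − p₂)²
  = (2.576 + 1.036)² · (0.48·0.52 + 0.54·0.46) / (-0.06)²
  = (3.612)² · (0.2496 + 0.2484) / 0.0036
  = 13.0465 · 0.4980 / 0.0036
  = 1804.77
Design effect: 2.38 × 1804.77 = 4295.36.
Adjust for 71% response: 4295.36 / 0.71 = 6049.80.
Round up → n = 6050 per group.

n = 6050 per group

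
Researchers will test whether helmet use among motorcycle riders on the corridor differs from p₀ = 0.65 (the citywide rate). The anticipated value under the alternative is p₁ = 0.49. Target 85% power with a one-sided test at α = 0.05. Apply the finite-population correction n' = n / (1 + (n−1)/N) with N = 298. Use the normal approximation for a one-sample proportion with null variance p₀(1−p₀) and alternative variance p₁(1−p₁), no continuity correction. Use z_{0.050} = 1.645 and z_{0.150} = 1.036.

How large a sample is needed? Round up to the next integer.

n = [z_α·√(p₀q₀) + z_β·√(p₁q₁)]² / (p₁ − p₀)²
  = [1.645·√(0.65·0.35) + 1.036·√(0.49·0.51)]² / (-0.16)²
  = [1.645·0.4770 + 1.036·0.4999]² / 0.0256
  = [1.3025]² / 0.0256
  = 66.27
Finite-population correction (N = 298): 66.27 / (1 + (66.27 − 1)/298) = 54.36.
Round up → n = 55.

n = 55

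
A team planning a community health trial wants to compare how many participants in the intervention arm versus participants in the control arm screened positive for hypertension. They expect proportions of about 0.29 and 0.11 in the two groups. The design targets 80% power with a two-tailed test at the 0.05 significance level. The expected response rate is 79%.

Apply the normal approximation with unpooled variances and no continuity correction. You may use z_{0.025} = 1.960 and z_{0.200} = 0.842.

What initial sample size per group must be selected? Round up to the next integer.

n = (z_{α/2} + z_β)² · [p₁(1−p₁) + p₂(1−p₂)] / (p₁ − p₂)²
  = (1.960 + 0.842)² · (0.29·0.71 + 0.11·0.89) / (0.18)²
  = (2.802)² · (0.2059 + 0.0979) / 0.0324
  = 7.8512 · 0.3038 / 0.0324
  = 73.62
Adjust for 79% response: 73.62 / 0.79 = 93.19.
Round up → n = 94 per group.

n = 94 per group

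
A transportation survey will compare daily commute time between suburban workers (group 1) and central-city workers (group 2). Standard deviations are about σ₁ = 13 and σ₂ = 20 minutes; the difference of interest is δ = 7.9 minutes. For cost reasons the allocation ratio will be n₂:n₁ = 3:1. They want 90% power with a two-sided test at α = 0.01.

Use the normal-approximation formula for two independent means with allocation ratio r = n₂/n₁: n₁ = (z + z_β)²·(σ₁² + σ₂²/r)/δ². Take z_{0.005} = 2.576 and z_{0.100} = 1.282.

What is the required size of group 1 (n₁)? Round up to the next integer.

n₁ = (z_{α/2} + z_β)² · (σ₁² + σ₂²/r) / δ²
   = (2.576 + 1.282)² · (13² + 20²/3) / 7.9²
   = 14.8842 · (169 + 133.3333) / 62.41
   = 14.8842 · 302.3333 / 62.41
   = 72.10
Round up → n₁ = 73; n₂ = r·n₁ = 3 × 73 = 219.

n₁ = 73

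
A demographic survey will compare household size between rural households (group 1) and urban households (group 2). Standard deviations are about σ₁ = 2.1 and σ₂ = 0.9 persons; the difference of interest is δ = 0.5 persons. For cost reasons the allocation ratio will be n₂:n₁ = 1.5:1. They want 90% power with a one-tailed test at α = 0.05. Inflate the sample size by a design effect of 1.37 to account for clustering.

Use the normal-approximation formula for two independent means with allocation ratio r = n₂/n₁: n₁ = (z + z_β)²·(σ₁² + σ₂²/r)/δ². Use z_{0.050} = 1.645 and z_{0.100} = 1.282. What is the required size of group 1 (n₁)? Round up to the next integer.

n₁ = (z_α + z_β)² · (σ₁² + σ₂²/r) / δ²
   = (1.645 + 1.282)² · (2.1² + 0.9²/1.5) / 0.5²
   = 8.5673 · (4.41 + 0.54) / 0.25
   = 8.5673 · 4.95 / 0.25
   = 169.63
Design effect: 1.37 × 169.63 = 232.40.
Round up → n₁ = 233; n₂ = r·n₁ = 1.5 × 233 = 350.

n₁ = 233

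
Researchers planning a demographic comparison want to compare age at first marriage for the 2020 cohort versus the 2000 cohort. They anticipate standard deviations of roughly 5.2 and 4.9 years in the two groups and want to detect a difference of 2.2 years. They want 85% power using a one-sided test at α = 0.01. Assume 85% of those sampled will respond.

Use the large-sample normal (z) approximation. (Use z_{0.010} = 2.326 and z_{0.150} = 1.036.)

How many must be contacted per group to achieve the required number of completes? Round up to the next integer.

n = (z_α + z_β)² · (σ₁² + σ₂²) / δ²
  = (2.326 + 1.036)² · (5.2² + 4.9² = 51.05) / 2.2²
  = 11.3030 · 51.05 / 4.84
  = 119.22
Adjust for 85% response: 119.22 / 0.85 = 140.26.
Round up → n = 141 per group.

n = 141 per group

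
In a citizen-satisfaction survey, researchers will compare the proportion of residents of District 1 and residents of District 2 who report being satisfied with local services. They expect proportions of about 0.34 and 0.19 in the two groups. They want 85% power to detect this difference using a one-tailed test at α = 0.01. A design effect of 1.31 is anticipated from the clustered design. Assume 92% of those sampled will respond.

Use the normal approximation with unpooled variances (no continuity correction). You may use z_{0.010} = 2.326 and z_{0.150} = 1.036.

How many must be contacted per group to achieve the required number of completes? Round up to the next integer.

n = (z_α + z_β)² · [p₁(1−p₁) + p₂(1−p₂)] / (p₁ − p₂)²
  = (2.326 + 1.036)² · (0.34·0.66 + 0.19·0.81) / (0.15)²
  = (3.362)² · (0.2244 + 0.1539) / 0.0225
  = 11.3030 · 0.3783 / 0.0225
  = 190.04
Design effect: 1.31 × 190.04 = 248.95.
Adjust for 92% response: 248.95 / 0.92 = 270.60.
Round up → n = 271 per group.

n = 271 per group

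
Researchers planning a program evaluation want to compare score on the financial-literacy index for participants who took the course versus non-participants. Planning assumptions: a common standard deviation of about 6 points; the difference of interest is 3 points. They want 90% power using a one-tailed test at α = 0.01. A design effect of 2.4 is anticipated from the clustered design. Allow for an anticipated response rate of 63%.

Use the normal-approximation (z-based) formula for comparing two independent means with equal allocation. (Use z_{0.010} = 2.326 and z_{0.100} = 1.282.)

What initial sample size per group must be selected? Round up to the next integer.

n = 397 per group

n = (z_α + z_β)² · (σ₁² + σ₂²) / δ²
  = (2.326 + 1.282)² · (2·6² = 72) / 3²
  = 13.0177 · 72 / 9
  = 104.14
Design effect: 2.4 × 104.14 = 249.94.
Adjust for 63% response: 249.94 / 0.63 = 396.73.
Round up → n = 397 per group.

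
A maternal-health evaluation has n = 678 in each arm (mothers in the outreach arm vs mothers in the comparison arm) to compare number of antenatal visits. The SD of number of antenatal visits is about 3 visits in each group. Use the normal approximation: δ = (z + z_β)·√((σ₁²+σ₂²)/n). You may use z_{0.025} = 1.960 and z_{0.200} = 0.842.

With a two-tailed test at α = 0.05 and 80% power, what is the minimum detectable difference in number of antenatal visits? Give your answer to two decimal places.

δ = (z_{α/2} + z_β) · √((σ₁²+σ₂²)/n)
  = (1.960 + 0.842) · √(18/678)
  = 2.802 · √0.02655
  = 2.802 · 0.1629
  = 0.4566

Minimum detectable difference ≈ 0.46 visits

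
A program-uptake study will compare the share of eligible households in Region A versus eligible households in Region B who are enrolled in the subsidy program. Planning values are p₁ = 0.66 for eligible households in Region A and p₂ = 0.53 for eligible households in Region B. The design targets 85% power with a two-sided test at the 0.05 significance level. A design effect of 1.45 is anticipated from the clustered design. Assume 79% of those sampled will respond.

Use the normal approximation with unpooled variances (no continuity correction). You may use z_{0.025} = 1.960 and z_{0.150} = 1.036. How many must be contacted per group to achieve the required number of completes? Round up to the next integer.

n = (z_{α/2} + z_β)² · [p₁(1−p₁) + p₂(1−p₂)] / (p₁ − p₂)²
  = (1.960 + 1.036)² · (0.66·0.34 + 0.53·0.47) / (0.13)²
  = (2.996)² · (0.2244 + 0.2491) / 0.0169
  = 8.9760 · 0.4735 / 0.0169
  = 251.49
Design effect: 1.45 × 251.49 = 364.66.
Adjust for 79% response: 364.66 / 0.79 = 461.59.
Round up → n = 462 per group.

n = 462 per group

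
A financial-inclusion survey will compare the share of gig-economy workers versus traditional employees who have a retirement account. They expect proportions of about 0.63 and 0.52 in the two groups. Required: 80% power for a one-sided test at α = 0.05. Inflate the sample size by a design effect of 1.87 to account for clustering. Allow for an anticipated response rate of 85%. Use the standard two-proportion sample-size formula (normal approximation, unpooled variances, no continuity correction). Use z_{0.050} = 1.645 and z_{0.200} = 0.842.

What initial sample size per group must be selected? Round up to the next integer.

n = (z_α + z_β)² · [p₁(1−p₁) + p₂(1−p₂)] / (p₁ − p₂)²
  = (1.645 + 0.842)² · (0.63·0.37 + 0.52·0.48) / (0.11)²
  = (2.487)² · (0.2331 + 0.2496) / 0.0121
  = 6.1852 · 0.4827 / 0.0121
  = 246.74
Design effect: 1.87 × 246.74 = 461.41.
Adjust for 85% response: 461.41 / 0.85 = 542.83.
Round up → n = 543 per group.

n = 543 per group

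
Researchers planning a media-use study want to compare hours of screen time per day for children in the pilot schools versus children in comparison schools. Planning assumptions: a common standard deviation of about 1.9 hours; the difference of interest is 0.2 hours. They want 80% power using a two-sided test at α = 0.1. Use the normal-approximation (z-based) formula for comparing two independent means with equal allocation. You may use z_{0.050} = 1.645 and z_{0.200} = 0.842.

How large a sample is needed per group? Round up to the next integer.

n = (z_{α/2} + z_β)² · (σ₁² + σ₂²) / δ²
  = (1.645 + 0.842)² · (2·1.9² = 7.22) / 0.2²
  = 6.1852 · 7.22 / 0.04
  = 1116.42
Round up → n = 1117 per group.

n = 1117 per group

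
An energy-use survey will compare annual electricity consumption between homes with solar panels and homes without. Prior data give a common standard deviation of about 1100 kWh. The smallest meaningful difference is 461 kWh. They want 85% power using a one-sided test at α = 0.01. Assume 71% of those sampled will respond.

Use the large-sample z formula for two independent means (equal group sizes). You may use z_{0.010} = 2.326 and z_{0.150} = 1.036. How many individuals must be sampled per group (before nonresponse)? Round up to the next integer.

n = (z_α + z_β)² · (σ₁² + σ₂²) / δ²
  = (2.326 + 1.036)² · (2·1100² = 2420000) / 461²
  = 11.3030 · 2420000 / 212521
  = 128.71
Adjust for 71% response: 128.71 / 0.71 = 181.28.
Round up → n = 182 per group.

n = 182 per group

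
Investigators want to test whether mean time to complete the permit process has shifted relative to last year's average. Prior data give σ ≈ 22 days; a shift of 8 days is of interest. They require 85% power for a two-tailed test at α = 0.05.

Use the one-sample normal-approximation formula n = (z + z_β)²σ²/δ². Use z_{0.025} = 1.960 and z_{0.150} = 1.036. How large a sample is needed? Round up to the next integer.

n = 68

n = (z_{α/2} + z_β)² · σ² / δ²
  = (1.960 + 1.036)² · 22² / 8²
  = 8.9760 · 484 / 64
  = 67.88
Round up → n = 68.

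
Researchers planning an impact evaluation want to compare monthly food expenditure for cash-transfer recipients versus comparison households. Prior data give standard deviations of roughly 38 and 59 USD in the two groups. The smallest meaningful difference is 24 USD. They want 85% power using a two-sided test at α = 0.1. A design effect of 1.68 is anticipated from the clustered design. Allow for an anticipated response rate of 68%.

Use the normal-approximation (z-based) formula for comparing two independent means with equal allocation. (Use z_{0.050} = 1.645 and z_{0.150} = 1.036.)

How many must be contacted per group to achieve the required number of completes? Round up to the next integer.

n = 152 per group

n = (z_{α/2} + z_β)² · (σ₁² + σ₂²) / δ²
  = (1.645 + 1.036)² · (38² + 59² = 4925) / 24²
  = 7.1878 · 4925 / 576
  = 61.46
Design effect: 1.68 × 61.46 = 103.25.
Adjust for 68% response: 103.25 / 0.68 = 151.84.
Round up → n = 152 per group.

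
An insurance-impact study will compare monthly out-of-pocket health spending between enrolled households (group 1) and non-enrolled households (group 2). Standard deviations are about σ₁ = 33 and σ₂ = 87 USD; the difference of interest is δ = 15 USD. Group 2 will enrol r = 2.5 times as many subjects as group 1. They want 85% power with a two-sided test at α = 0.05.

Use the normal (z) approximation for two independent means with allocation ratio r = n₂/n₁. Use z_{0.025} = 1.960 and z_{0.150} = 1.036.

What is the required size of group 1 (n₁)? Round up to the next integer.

n₁ = (z_{α/2} + z_β)² · (σ₁² + σ₂²/r) / δ²
   = (1.960 + 1.036)² · (33² + 87²/2.5) / 15²
   = 8.9760 · (1089 + 3027.6) / 225
   = 8.9760 · 4116.6 / 225
   = 164.23
Round up → n₁ = 165; n₂ = r·n₁ = 2.5 × 165 = 413.

n₁ = 165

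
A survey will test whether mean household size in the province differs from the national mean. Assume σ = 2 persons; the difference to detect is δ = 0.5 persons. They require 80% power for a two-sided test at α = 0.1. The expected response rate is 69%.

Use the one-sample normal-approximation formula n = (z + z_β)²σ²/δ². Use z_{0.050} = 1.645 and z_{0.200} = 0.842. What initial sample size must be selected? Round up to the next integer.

n = 144

n = (z_{α/2} + z_β)² · σ² / δ²
  = (1.645 + 0.842)² · 2² / 0.5²
  = 6.1852 · 4 / 0.25
  = 98.96
Adjust for 69% response: 98.96 / 0.69 = 143.42.
Round up → n = 144.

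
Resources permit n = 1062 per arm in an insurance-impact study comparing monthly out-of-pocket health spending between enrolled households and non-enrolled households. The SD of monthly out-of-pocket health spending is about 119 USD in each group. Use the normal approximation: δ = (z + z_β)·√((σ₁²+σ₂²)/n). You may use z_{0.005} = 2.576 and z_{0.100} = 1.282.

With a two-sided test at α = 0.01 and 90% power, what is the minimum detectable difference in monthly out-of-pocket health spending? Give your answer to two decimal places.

Minimum detectable difference ≈ 19.92 USD

δ = (z_{α/2} + z_β) · √((σ₁²+σ₂²)/n)
  = (2.576 + 1.282) · √(28322/1062)
  = 3.858 · √26.6685
  = 3.858 · 5.1642
  = 19.9233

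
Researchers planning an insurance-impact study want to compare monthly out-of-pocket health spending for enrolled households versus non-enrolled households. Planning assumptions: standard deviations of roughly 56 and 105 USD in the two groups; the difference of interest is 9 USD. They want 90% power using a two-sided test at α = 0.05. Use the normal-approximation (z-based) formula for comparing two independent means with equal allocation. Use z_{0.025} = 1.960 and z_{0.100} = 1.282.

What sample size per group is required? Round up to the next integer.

n = (z_{α/2} + z_β)² · (σ₁² + σ₂²) / δ²
  = (1.960 + 1.282)² · (56² + 105² = 14161) / 9²
  = 10.5106 · 14161 / 81
  = 1837.53
Round up → n = 1838 per group.

n = 1838 per group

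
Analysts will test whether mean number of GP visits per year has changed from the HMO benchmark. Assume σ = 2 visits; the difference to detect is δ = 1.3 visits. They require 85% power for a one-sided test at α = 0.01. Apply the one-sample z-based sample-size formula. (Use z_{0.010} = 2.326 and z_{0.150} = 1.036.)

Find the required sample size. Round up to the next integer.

n = (z_α + z_β)² · σ² / δ²
  = (2.326 + 1.036)² · 2² / 1.3²
  = 11.3030 · 4 / 1.69
  = 26.75
Round up → n = 27.

n = 27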